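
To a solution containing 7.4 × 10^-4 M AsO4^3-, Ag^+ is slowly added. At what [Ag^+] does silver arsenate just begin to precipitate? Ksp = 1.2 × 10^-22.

Ag3AsO4(s) ⇌ 3 Ag^+ + AsO4^3-
Ksp = [Ag^+]^3[AsO4^3-]
Precipitation begins when Q = Ksp. With [AsO4^3-] = 7.4 × 10^-4 M:
1.2 × 10^-22 = (7.4 × 10^-4) × [Ag^+]^3
[Ag^+] = (1.2 × 10^-22 / 7.4 × 10^-4)^(1/3) = 5.5 × 10^-7 M

5.5 × 10^-7 M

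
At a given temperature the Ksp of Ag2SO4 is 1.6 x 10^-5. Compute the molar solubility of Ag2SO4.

s = 1.6 × 10^-2 M

Ag2SO4(s) <=> 2 Ag^+(aq) + SO4^2-(aq)
Ksp = [Ag^+]^2[SO4^2-]
For each mole of Ag2SO4 that dissolves: [Ag^+] = 2s, [SO4^2-] = s.
Ksp = (2s)^2s = 4s^3
s^3 = 1.6 x 10^-5 / 4, so s = 1.6 x 10^-2 M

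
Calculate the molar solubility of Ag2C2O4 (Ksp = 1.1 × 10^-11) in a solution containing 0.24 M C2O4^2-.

Ag2C2O4(s) ⇌ 2 Ag^+ + C2O4^2-
Ksp = [Ag^+]^2[C2O4^2-]
Let s = moles of Ag2C2O4 that dissolve per litre. [Ag^+] = 2s, [C2O4^2-] = 0.24 + s ≈ 0.24 (since the C2O4^2- already present dominates).
Ksp ≈ (2s)^2 × 0.24
s = 3.4 × 10^-6 M
Check: s = 3.4 x 10^-6 ≪ 0.24, so the approximation is valid.

3.4e-6 M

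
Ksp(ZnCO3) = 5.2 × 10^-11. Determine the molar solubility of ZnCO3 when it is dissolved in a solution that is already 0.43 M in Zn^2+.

1.2 × 10^-10 M

ZnCO3(s) ⇌ Zn^2+ + CO3^2-
Ksp = [Zn^2+][CO3^2-]
Let s = moles of ZnCO3 that dissolve per litre. [Zn^2+] = 0.43 + s ≈ 0.43, [CO3^2-] = s (since the Zn^2+ already present dominates).
Ksp ≈ 0.43 × s
s = 1.2 × 10^-10 M
Check: s = 1.2 x 10^-10 ≪ 0.43, so the approximation is valid.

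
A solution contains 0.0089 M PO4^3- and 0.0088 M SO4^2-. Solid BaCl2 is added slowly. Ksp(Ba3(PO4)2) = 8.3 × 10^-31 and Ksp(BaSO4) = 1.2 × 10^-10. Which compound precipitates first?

Ba3(PO4)2

Precipitation of each salt starts when its ion product equals its Ksp.
For Ba3(PO4)2: 8.3 × 10^-31 = (0.0089)^2 × [Ba^2+]^3  ⇒  [Ba^2+] = 2.2 × 10^-9 M.
For BaSO4: 1.2 × 10^-10 = 0.0088 × [Ba^2+]  ⇒  [Ba^2+] = 1.4 × 10^-8 M.
The salt with the lower threshold [Ba^2+] precipitates first: Ba3(PO4)2.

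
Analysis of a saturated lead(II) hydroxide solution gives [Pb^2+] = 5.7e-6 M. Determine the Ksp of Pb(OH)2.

Pb(OH)2(s) ⇌ Pb^2+ + 2 OH^-
Stoichiometry gives [OH^-] = (2/1)[Pb^2+] = 1.14 x 10^-5 M.
Ksp = [Pb^2+][OH^-]^2
Ksp = 5.7 x 10^-6 × (1.14 × 10^-5)^2 = 7.4 x 10^-16

7.4 x 10^-16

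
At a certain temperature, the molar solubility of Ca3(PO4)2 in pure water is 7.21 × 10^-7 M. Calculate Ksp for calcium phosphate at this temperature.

2.10e-29

Ca3(PO4)2(s) ⇌ 3 Ca^2+(aq) + 2 PO4^3-(aq)
Let s = molar solubility. Then [Ca^2+] = 3s and [PO4^3-] = 2s.
Ksp = [Ca^2+]^3[PO4^3-]^2
So Ksp = (3s)^3 × (2s)^2 = 108s^5
With s = 7.21 × 10^-7: Ksp = 2.10 × 10^-29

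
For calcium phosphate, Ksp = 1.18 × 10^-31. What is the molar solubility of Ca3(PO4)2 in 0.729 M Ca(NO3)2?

s = 2.76 x 10^-16 M

Ca3(PO4)2(s) ⇌ 3 Ca^2+ + 2 PO4^3-
Ksp = [Ca^2+]^3[PO4^3-]^2
If s mol/L dissolves here, [Ca^2+] = 0.729 + 3s ≈ 0.729, [PO4^3-] = 2s (common-ion effect: Ca^2+ is already 0.729 M).
Ksp ≈ (0.729)^3 × (2s)^2
s = 2.76 × 10^-16 M
Check: 3s = 8.3 × 10^-16 ≪ 0.729, so the approximation is valid.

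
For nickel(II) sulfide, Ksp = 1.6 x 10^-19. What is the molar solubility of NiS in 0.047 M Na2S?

s ≈ 3.4e-18 M

NiS(s) <=> Ni^2+(aq) + S^2-(aq)
Ksp = [Ni^2+][S^2-]
Let s be the molar solubility in this solution. [Ni^2+] = s, [S^2-] = 0.047 + s ≈ 0.047 (Ksp is small, so little additional dissolves).
Ksp ≈ s × 0.047
s = 3.4 x 10^-18 M
Check: s = 3.4 x 10^-18 ≪ 0.047, so the approximation is valid.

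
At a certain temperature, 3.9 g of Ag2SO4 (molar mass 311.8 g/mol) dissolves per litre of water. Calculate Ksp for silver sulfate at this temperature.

Molar solubility s = (3.9 g/L) / (311.8 g/mol) = 1.25 × 10^-2 M.
Ag2SO4(s) <=> 2 Ag^+(aq) + SO4^2-(aq)
Let s = molar solubility. Then [Ag^+] = 2s and [SO4^2-] = s.
Ksp = [Ag^+]^2[SO4^2-]
Ksp = (2s)^2s = 4s^3
With s = 1.25 × 10^-2: Ksp = 7.8 × 10^-6

7.8 × 10^-6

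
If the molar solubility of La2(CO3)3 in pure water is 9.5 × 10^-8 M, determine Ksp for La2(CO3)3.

La2(CO3)3(s) ⇌ 2 La^3+(aq) + 3 CO3^2-(aq)
With molar solubility s: [La^3+] = 2s, [CO3^2-] = 3s.
Ksp = [La^3+]^2[CO3^2-]^3
So Ksp = (2s)^2 × (3s)^3 = 108s^5
With s = 9.5 × 10^-8: Ksp = 8.4 x 10^-34

8.4 × 10^-34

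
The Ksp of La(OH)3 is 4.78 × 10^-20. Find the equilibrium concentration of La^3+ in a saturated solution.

6.49 × 10^-6 M

La(OH)3(s) <=> La^3+(aq) + 3 OH^-(aq)
Ksp = [La^3+][OH^-]^3
For each mole of La(OH)3 that dissolves: [La^3+] = s, [OH^-] = 3s.
So Ksp = s × (3s)^3 = 27s^4
Solving, s = (4.78 × 10^-20/27)^(1/4) = 6.487 × 10^-6 M
[La^3+] = s = 6.49 × 10^-6 M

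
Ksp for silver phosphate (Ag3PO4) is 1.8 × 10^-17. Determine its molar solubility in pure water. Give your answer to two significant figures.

s = 2.9 × 10^-5 M

Ag3PO4(s) <=> 3 Ag^+ + PO4^3-
Ksp = [Ag^+]^3[PO4^3-]
Let s = molar solubility. Then [Ag^+] = 3s and [PO4^3-] = s.
Ksp = (3s)^3s = 27s^4
s^4 = 1.8 × 10^-17 / 27, so s = 2.9 x 10^-5 M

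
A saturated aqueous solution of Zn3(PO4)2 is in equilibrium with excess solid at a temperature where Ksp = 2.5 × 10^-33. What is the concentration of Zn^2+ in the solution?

[Zn^2+] = 3.5e-7 M

Zn3(PO4)2(s) ⇌ 3 Zn^2+ + 2 PO4^3-
Ksp = [Zn^2+]^3[PO4^3-]^2
With molar solubility s: [Zn^2+] = 3s, [PO4^3-] = 2s.
Substituting: Ksp = (3s)^3(2s)^2 = 108s^5
s^5 = 2.5 × 10^-33 / 108, so s = 1.18 × 10^-7 M
[Zn^2+] = 3s = 3.5 × 10^-7 M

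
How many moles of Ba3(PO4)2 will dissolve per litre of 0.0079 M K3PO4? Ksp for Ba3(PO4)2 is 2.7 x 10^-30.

s = 1.2 x 10^-9 M

Ba3(PO4)2(s) <=> 3 Ba^2+(aq) + 2 PO4^3-(aq)
Ksp = [Ba^2+]^3[PO4^3-]^2
If s mol/L dissolves here, [Ba^2+] = 3s, [PO4^3-] = 0.0079 + 2s ≈ 0.0079 (common-ion effect: PO4^3- is already 0.0079 M).
Ksp ≈ (3s)^3 × (0.0079)^2
s = 1.2 × 10^-9 M
Check: 2s = 2.3 x 10^-9 ≪ 0.0079, so the approximation is valid.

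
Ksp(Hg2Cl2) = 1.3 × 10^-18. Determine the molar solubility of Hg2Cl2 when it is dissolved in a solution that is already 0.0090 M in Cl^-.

1.6 × 10^-14 M

Hg2Cl2(s) ⇌ Hg2^2+(aq) + 2 Cl^-(aq)
Ksp = [Hg2^2+][Cl^-]^2
Let s = moles of Hg2Cl2 that dissolve per litre. [Hg2^2+] = s, [Cl^-] = 0.0090 + 2s ≈ 0.0090 (since the Cl^- already present dominates).
Ksp ≈ s × (0.0090)^2
s = 1.6 × 10^-14 M
Check: 2s = 3.2 × 10^-14 ≪ 0.0090, so the approximation is valid.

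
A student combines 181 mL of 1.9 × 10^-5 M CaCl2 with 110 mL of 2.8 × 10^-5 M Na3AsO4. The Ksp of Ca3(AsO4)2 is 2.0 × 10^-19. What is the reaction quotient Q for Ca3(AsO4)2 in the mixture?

Q ≈ 1.8 × 10^-25

Total volume = 181 + 110 = 291 mL.
[Ca^2+] = 1.9 × 10^-5 × (181/291) = 1.18 × 10^-5 M
[AsO4^3-] = 2.8 × 10^-5 × (110/291) = 1.06 × 10^-5 M
Ca3(AsO4)2(s) ⇌ 3 Ca^2+(aq) + 2 AsO4^3-(aq), so Q = [Ca^2+]^3[AsO4^3-]^2
Q = (1.18 × 10^-5)^3(1.06 x 10^-5)^2 = 1.8 × 10^-25
Q < Ksp, so no precipitate of Ca3(AsO4)2 forms.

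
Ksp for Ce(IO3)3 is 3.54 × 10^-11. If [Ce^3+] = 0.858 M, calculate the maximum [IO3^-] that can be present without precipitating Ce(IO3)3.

Ce(IO3)3(s) ⇌ Ce^3+(aq) + 3 IO3^-(aq)
Ksp = [Ce^3+][IO3^-]^3
Precipitation begins when Q = Ksp. With [Ce^3+] = 0.858 M:
3.54 × 10^-11 = (0.858) × [IO3^-]^3
[IO3^-] = (3.54 × 10^-11 / 8.58 × 10^-1)^(1/3) = 3.46 × 10^-4 M

3.46 × 10^-4 M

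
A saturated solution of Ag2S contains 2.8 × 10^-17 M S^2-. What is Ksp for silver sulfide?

Ksp = 8.8e-50

Ag2S(s) ⇌ 2 Ag^+ + S^2-
Stoichiometry gives [Ag^+] = (2/1)[S^2-] = 5.60 × 10^-17 M.
Ksp = [Ag^+]^2[S^2-]
Ksp = (5.60 × 10^-17)^2 × 2.8 × 10^-17 = 8.8 × 10^-50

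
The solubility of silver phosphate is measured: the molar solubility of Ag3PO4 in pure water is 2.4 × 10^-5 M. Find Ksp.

Ksp ≈ 9.0 x 10^-18

Ag3PO4(s) ⇌ 3 Ag^+(aq) + PO4^3-(aq)
Let s = molar solubility. Then [Ag^+] = 3s and [PO4^3-] = s.
Ksp = [Ag^+]^3[PO4^3-]
Ksp = (3s)^3s = 27s^4
With s = 2.4 × 10^-5: Ksp = 9.0 × 10^-18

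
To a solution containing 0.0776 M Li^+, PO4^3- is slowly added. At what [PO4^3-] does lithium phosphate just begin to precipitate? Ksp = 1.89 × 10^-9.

[PO4^3-] = 4.04 × 10^-6 M

Li3PO4(s) ⇌ 3 Li^+(aq) + PO4^3-(aq)
Ksp = [Li^+]^3[PO4^3-]
Precipitation begins when Q = Ksp. With [Li^+] = 0.0776 M:
1.89 × 10^-9 = (0.0776)^3 × [PO4^3-]
[PO4^3-] = (1.89 × 10^-9 / 4.673 × 10^-4) = 4.04 x 10^-6 M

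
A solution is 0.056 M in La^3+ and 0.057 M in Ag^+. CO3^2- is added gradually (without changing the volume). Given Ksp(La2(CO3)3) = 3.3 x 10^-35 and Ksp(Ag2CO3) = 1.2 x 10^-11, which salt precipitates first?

La2(CO3)3

Precipitation of each salt starts when its ion product equals its Ksp.
For La2(CO3)3: 3.3 x 10^-35 = (0.056)^2 × [CO3^2-]^3  ⇒  [CO3^2-] = 2.2 x 10^-11 M.
For Ag2CO3: 1.2 x 10^-11 = (0.057)^2 × [CO3^2-]  ⇒  [CO3^2-] = 3.7 x 10^-9 M.
The salt with the lower threshold [CO3^2-] precipitates first: La2(CO3)3.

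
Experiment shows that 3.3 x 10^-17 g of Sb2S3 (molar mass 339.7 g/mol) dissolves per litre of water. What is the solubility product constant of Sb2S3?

Molar solubility s = (3.3 x 10^-17 g/L) / (339.7 g/mol) = 9.71 × 10^-20 M.
Sb2S3(s) ⇌ 2 Sb^3+(aq) + 3 S^2-(aq)
With molar solubility s: [Sb^3+] = 2s, [S^2-] = 3s.
Ksp = [Sb^3+]^2[S^2-]^3
Ksp = (2s)^2(3s)^3 = 108s^5
With s = 9.71 × 10^-20: Ksp = 9.3 × 10^-94

Ksp = 9.3 × 10^-94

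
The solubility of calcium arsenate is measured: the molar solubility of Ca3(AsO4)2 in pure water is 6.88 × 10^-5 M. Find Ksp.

Ksp ≈ 1.66e-19

Ca3(AsO4)2(s) <=> 3 Ca^2+(aq) + 2 AsO4^3-(aq)
If s mol/L of Ca3(AsO4)2 dissolves, [Ca^2+] = 3s and [AsO4^3-] = 2s.
Ksp = [Ca^2+]^3[AsO4^3-]^2
So Ksp = (3s)^3 × (2s)^2 = 108s^5
Ksp = 108 × (6.88 x 10^-5)^5 = 1.66 x 10^-19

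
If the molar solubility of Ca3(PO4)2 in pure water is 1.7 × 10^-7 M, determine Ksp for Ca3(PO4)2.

Ca3(PO4)2(s) ⇌ 3 Ca^2+ + 2 PO4^3-
With molar solubility s: [Ca^2+] = 3s, [PO4^3-] = 2s.
Ksp = [Ca^2+]^3[PO4^3-]^2
Ksp = (3s)^3(2s)^2 = 108s^5
With s = 1.7 x 10^-7: Ksp = 1.5 × 10^-32

1.5e-32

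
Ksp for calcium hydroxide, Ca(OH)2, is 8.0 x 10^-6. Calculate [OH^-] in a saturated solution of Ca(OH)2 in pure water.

Ca(OH)2(s) ⇌ Ca^2+ + 2 OH^-
Ksp = [Ca^2+][OH^-]^2
With molar solubility s: [Ca^2+] = s, [OH^-] = 2s.
So Ksp = s × (2s)^2 = 4s^3
s^3 = 8.0 x 10^-6 / 4, so s = 1.26 × 10^-2 M
[OH^-] = 2s = 2.5 × 10^-2 M

[OH^-] ≈ 0.025 M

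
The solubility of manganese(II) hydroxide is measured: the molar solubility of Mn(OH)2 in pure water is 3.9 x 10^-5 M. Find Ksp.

Ksp ≈ 2.4 × 10^-13

Mn(OH)2(s) ⇌ Mn^2+ + 2 OH^-
With molar solubility s: [Mn^2+] = s, [OH^-] = 2s.
Ksp = [Mn^2+][OH^-]^2
Substituting: Ksp = s(2s)^2 = 4s^3
Ksp = 4 × (3.9 × 10^-5)^3 = 2.4 x 10^-13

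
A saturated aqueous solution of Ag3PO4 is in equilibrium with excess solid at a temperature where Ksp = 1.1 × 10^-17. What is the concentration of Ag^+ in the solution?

7.6 × 10^-5 M

Ag3PO4(s) ⇌ 3 Ag^+(aq) + PO4^3-(aq)
Ksp = [Ag^+]^3[PO4^3-]
With molar solubility s: [Ag^+] = 3s, [PO4^3-] = s.
Substituting: Ksp = (3s)^3s = 27s^4
s = (1.1 × 10^-17 / 27)^(1/4) = 2.53 x 10^-5 M
[Ag^+] = 3s = 7.6 × 10^-5 M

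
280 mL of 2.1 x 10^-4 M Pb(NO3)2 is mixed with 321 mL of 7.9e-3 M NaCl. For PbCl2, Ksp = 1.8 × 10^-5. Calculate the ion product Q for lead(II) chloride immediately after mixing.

Total volume = 280 + 321 = 601 mL.
[Pb^2+] = 2.1 × 10^-4 × (280/601) = 9.78 x 10^-5 M
[Cl^-] = 7.9 x 10^-3 × (321/601) = 4.22 × 10^-3 M
PbCl2(s) ⇌ Pb^2+ + 2 Cl^-, so Q = [Pb^2+][Cl^-]^2
Q = (9.78 x 10^-5)(4.22 × 10^-3)^2 = 1.7 × 10^-9
Q < Ksp, so no precipitate of PbCl2 forms.

1.7 x 10^-9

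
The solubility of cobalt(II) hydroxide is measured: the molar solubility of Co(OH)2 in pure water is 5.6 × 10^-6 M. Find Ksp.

Co(OH)2(s) ⇌ Co^2+(aq) + 2 OH^-(aq)
Let s = molar solubility. Then [Co^2+] = s and [OH^-] = 2s.
Ksp = [Co^2+][OH^-]^2
Substituting: Ksp = s(2s)^2 = 4s^3
With s = 5.6 x 10^-6: Ksp = 7.0 x 10^-16

7.0e-16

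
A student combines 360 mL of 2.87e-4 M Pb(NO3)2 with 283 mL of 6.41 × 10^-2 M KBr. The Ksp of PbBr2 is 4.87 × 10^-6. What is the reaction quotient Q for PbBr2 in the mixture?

Total volume = 360 + 283 = 643 mL.
[Pb^2+] = 2.87 x 10^-4 × (360/643) = 1.607 x 10^-4 M
[Br^-] = 6.41 × 10^-2 × (283/643) = 2.821 × 10^-2 M
PbBr2(s) <=> Pb^2+ + 2 Br^-, so Q = [Pb^2+][Br^-]^2
Q = (1.607 x 10^-4)(2.821 × 10^-2)^2 = 1.28 x 10^-7
Q < Ksp, so no precipitate of PbBr2 forms.

Q ≈ 1.28 x 10^-7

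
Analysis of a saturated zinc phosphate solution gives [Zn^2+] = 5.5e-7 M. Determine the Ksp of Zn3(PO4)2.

Zn3(PO4)2(s) ⇌ 3 Zn^2+ + 2 PO4^3-
Stoichiometry gives [PO4^3-] = (2/3)[Zn^2+] = 3.67 × 10^-7 M.
Ksp = [Zn^2+]^3[PO4^3-]^2
Ksp = (5.5 x 10^-7)^3 × (3.67 × 10^-7)^2 = 2.2 × 10^-32

Ksp ≈ 2.2e-32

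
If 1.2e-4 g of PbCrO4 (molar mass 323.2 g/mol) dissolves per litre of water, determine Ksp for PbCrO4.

Ksp = 1.4 × 10^-13

Molar solubility s = (1.2 x 10^-4 g/L) / (323.2 g/mol) = 3.71 × 10^-7 M.
PbCrO4(s) <=> Pb^2+ + CrO4^2-
With molar solubility s: [Pb^2+] = s, [CrO4^2-] = s.
Ksp = [Pb^2+][CrO4^2-]
Ksp = (s)(s) = s^2
With s = 3.71 × 10^-7: Ksp = 1.4 x 10^-13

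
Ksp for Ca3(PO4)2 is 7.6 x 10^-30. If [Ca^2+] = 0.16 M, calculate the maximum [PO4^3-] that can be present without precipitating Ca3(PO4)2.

[PO4^3-] = 4.3 × 10^-14 M

Ca3(PO4)2(s) ⇌ 3 Ca^2+(aq) + 2 PO4^3-(aq)
Ksp = [Ca^2+]^3[PO4^3-]^2
Precipitation begins when Q = Ksp. With [Ca^2+] = 0.16 M:
7.6 x 10^-30 = (0.16)^3 × [PO4^3-]^2
[PO4^3-] = (7.6 x 10^-30 / 4.10 x 10^-3)^(1/2) = 4.3 × 10^-14 M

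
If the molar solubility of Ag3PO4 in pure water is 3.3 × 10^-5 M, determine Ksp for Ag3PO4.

3.2e-17

Ag3PO4(s) <=> 3 Ag^+ + PO4^3-
With molar solubility s: [Ag^+] = 3s, [PO4^3-] = s.
Ksp = [Ag^+]^3[PO4^3-]
Ksp = (3s)^3s = 27s^4
Ksp = 27 × (3.3 × 10^-5)^4 = 3.2 × 10^-17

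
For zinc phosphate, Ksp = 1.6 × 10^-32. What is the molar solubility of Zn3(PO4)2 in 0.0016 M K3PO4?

Zn3(PO4)2(s) <=> 3 Zn^2+(aq) + 2 PO4^3-(aq)
Ksp = [Zn^2+]^3[PO4^3-]^2
Let s be the molar solubility in this solution. [Zn^2+] = 3s, [PO4^3-] = 0.0016 + 2s ≈ 0.0016 (Ksp is small, so little additional dissolves).
Ksp ≈ (3s)^3 × (0.0016)^2
s = 6.1 × 10^-10 M
Check: 2s = 1.2 × 10^-9 ≪ 0.0016, so the approximation is valid.

s = 6.1 x 10^-10 M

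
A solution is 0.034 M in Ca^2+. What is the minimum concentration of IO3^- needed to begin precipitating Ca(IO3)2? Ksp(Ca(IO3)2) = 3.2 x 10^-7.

[IO3^-] = 3.1 × 10^-3 M

Ca(IO3)2(s) <=> Ca^2+(aq) + 2 IO3^-(aq)
Ksp = [Ca^2+][IO3^-]^2
Precipitation begins when Q = Ksp. With [Ca^2+] = 0.034 M:
3.2 x 10^-7 = (0.034) × [IO3^-]^2
[IO3^-] = (3.2 x 10^-7 / 3.4 × 10^-2)^(1/2) = 3.1 × 10^-3 M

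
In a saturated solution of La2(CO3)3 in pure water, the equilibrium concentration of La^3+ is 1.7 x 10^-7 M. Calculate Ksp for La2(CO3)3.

La2(CO3)3(s) <=> 2 La^3+(aq) + 3 CO3^2-(aq)
Stoichiometry gives [CO3^2-] = (3/2)[La^3+] = 2.55 × 10^-7 M.
Ksp = [La^3+]^2[CO3^2-]^3
Ksp = (1.7 x 10^-7)^2 × (2.55 × 10^-7)^3 = 4.8 × 10^-34

Ksp ≈ 4.8e-34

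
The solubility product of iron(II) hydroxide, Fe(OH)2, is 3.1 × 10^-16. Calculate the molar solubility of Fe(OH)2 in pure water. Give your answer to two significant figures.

s = 4.3 × 10^-6 M

Fe(OH)2(s) ⇌ Fe^2+(aq) + 2 OH^-(aq)
Ksp = [Fe^2+][OH^-]^2
If s mol/L of Fe(OH)2 dissolves, [Fe^2+] = s and [OH^-] = 2s.
So Ksp = s × (2s)^2 = 4s^3
s = (3.1 × 10^-16 / 4)^(1/3) = 4.3 x 10^-6 M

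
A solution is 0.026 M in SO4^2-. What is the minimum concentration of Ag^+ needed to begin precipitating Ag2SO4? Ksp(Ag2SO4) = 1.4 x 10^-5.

2.3 × 10^-2 M

Ag2SO4(s) ⇌ 2 Ag^+(aq) + SO4^2-(aq)
Ksp = [Ag^+]^2[SO4^2-]
Precipitation begins when Q = Ksp. With [SO4^2-] = 0.026 M:
1.4 x 10^-5 = (0.026) × [Ag^+]^2
[Ag^+] = (1.4 x 10^-5 / 2.6 × 10^-2)^(1/2) = 2.3 × 10^-2 M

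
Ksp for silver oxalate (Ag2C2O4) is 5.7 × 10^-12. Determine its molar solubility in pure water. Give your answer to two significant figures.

Ag2C2O4(s) ⇌ 2 Ag^+ + C2O4^2-
Ksp = [Ag^+]^2[C2O4^2-]
With molar solubility s: [Ag^+] = 2s, [C2O4^2-] = s.
Ksp = (2s)^2s = 4s^3
s = (5.7 × 10^-12 / 4)^(1/3) = 1.1 x 10^-4 M

s ≈ 1.1e-4 M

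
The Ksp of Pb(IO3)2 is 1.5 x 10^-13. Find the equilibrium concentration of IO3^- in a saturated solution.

Pb(IO3)2(s) ⇌ Pb^2+ + 2 IO3^-
Ksp = [Pb^2+][IO3^-]^2
With molar solubility s: [Pb^2+] = s, [IO3^-] = 2s.
So Ksp = s × (2s)^2 = 4s^3
s^3 = 1.5 x 10^-13 / 4, so s = 3.35 x 10^-5 M
[IO3^-] = 2s = 6.7 × 10^-5 M

[IO3^-] = 6.7 × 10^-5 M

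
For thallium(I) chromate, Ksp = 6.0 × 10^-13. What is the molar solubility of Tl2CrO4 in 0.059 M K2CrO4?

1.6 × 10^-6 M

Tl2CrO4(s) <=> 2 Tl^+(aq) + CrO4^2-(aq)
Ksp = [Tl^+]^2[CrO4^2-]
Let s be the molar solubility in this solution. [Tl^+] = 2s, [CrO4^2-] = 0.059 + s ≈ 0.059 (Ksp is small, so little additional dissolves).
Ksp ≈ (2s)^2 × 0.059
s = 1.6 × 10^-6 M
Check: s = 1.6 × 10^-6 ≪ 0.059, so the approximation is valid.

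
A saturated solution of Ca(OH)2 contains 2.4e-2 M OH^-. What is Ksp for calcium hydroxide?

Ca(OH)2(s) <=> Ca^2+ + 2 OH^-
Stoichiometry gives [Ca^2+] = (1/2)[OH^-] = 1.20 × 10^-2 M.
Ksp = [Ca^2+][OH^-]^2
Ksp = 1.20 x 10^-2 × (2.4 × 10^-2)^2 = 6.9 × 10^-6

Ksp ≈ 6.9 x 10^-6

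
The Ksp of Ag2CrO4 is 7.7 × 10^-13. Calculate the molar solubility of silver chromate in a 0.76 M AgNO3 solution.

Ag2CrO4(s) ⇌ 2 Ag^+(aq) + CrO4^2-(aq)
Ksp = [Ag^+]^2[CrO4^2-]
If s mol/L dissolves here, [Ag^+] = 0.76 + 2s ≈ 0.76, [CrO4^2-] = s (since Ag^+ from AgNO3 dominates).
Ksp ≈ (0.76)^2 × s
s = 1.3 x 10^-12 M
Check: 2s = 2.7 x 10^-12 ≪ 0.76, so the approximation is valid.

1.3 x 10^-12 M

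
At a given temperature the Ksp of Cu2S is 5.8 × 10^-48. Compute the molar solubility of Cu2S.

Cu2S(s) <=> 2 Cu^+ + S^2-
Ksp = [Cu^+]^2[S^2-]
With molar solubility s: [Cu^+] = 2s, [S^2-] = s.
Ksp = (2s)^2s = 4s^3
Solving, s = (5.8 × 10^-48/4)^(1/3) = 1.1 × 10^-16 M

s ≈ 1.1e-16 M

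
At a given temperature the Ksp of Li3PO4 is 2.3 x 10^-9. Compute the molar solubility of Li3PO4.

Li3PO4(s) ⇌ 3 Li^+ + PO4^3-
Ksp = [Li^+]^3[PO4^3-]
Let s = molar solubility. Then [Li^+] = 3s and [PO4^3-] = s.
So Ksp = (3s)^3 × s = 27s^4
s^4 = 2.3 x 10^-9 / 27, so s = 3.0 × 10^-3 M

3.0 × 10^-3 M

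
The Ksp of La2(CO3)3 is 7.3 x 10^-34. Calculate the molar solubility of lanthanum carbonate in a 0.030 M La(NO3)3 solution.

3.1 × 10^-11 M

La2(CO3)3(s) ⇌ 2 La^3+ + 3 CO3^2-
Ksp = [La^3+]^2[CO3^2-]^3
Let s be the molar solubility in this solution. [La^3+] = 0.030 + 2s ≈ 0.030, [CO3^2-] = 3s (Ksp is small, so little additional dissolves).
Ksp ≈ (0.030)^2 × (3s)^3
s = 3.1 × 10^-11 M
Check: 2s = 6.2 x 10^-11 ≪ 0.030, so the approximation is valid.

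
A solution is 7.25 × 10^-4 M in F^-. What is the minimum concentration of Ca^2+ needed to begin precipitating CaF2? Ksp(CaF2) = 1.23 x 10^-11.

[Ca^2+] ≈ 2.34 x 10^-5 M

CaF2(s) ⇌ Ca^2+(aq) + 2 F^-(aq)
Ksp = [Ca^2+][F^-]^2
Precipitation begins when Q = Ksp. With [F^-] = 7.25 × 10^-4 M:
1.23 x 10^-11 = (7.25 × 10^-4)^2 × [Ca^2+]
[Ca^2+] = (1.23 x 10^-11 / 5.256 x 10^-7) = 2.34 × 10^-5 M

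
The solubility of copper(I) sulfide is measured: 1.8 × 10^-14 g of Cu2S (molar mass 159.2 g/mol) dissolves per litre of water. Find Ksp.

Ksp ≈ 5.8 × 10^-48

Molar solubility s = (1.8 x 10^-14 g/L) / (159.2 g/mol) = 1.13 × 10^-16 M.
Cu2S(s) <=> 2 Cu^+(aq) + S^2-(aq)
With molar solubility s: [Cu^+] = 2s, [S^2-] = s.
Ksp = [Cu^+]^2[S^2-]
Ksp = (2s)^2s = 4s^3
With s = 1.13 x 10^-16: Ksp = 5.8 × 10^-48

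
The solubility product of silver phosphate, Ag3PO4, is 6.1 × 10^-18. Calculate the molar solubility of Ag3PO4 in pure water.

2.2e-5 M

Ag3PO4(s) ⇌ 3 Ag^+ + PO4^3-
Ksp = [Ag^+]^3[PO4^3-]
Let s = molar solubility. Then [Ag^+] = 3s and [PO4^3-] = s.
Substituting: Ksp = (3s)^3s = 27s^4
s = (6.1 × 10^-18 / 27)^(1/4) = 2.2 x 10^-5 M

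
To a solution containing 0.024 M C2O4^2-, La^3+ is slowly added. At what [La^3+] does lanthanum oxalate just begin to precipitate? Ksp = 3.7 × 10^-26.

[La^3+] ≈ 5.2 x 10^-11 M

La2(C2O4)3(s) <=> 2 La^3+ + 3 C2O4^2-
Ksp = [La^3+]^2[C2O4^2-]^3
Precipitation begins when Q = Ksp. With [C2O4^2-] = 0.024 M:
3.7 × 10^-26 = (0.024)^3 × [La^3+]^2
[La^3+] = (3.7 × 10^-26 / 1.38 x 10^-5)^(1/2) = 5.2 × 10^-11 M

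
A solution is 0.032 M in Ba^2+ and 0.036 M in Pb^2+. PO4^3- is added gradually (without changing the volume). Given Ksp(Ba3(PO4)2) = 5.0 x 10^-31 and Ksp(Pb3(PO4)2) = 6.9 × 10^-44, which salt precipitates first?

Pb3(PO4)2

Precipitation of each salt starts when its ion product equals its Ksp.
For Ba3(PO4)2: 5.0 x 10^-31 = (0.032)^3 × [PO4^3-]^2  ⇒  [PO4^3-] = 1.2 × 10^-13 M.
For Pb3(PO4)2: 6.9 × 10^-44 = (0.036)^3 × [PO4^3-]^2  ⇒  [PO4^3-] = 3.8 x 10^-20 M.
The salt with the lower threshold [PO4^3-] precipitates first: Pb3(PO4)2.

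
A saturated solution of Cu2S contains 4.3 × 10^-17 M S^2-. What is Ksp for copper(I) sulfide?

3.2 × 10^-49

Cu2S(s) ⇌ 2 Cu^+ + S^2-
Stoichiometry gives [Cu^+] = (2/1)[S^2-] = 8.60 × 10^-17 M.
Ksp = [Cu^+]^2[S^2-]
Ksp = (8.60 x 10^-17)^2 × 4.3 × 10^-17 = 3.2 x 10^-49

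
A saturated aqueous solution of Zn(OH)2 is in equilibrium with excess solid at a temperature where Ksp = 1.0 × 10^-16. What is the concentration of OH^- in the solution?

[OH^-] = 5.8 x 10^-6 M

Zn(OH)2(s) ⇌ Zn^2+ + 2 OH^-
Ksp = [Zn^2+][OH^-]^2
With molar solubility s: [Zn^2+] = s, [OH^-] = 2s.
Ksp = s(2s)^2 = 4s^3
Solving, s = (1.0 × 10^-16/4)^(1/3) = 2.92 × 10^-6 M
[OH^-] = 2s = 5.8 × 10^-6 M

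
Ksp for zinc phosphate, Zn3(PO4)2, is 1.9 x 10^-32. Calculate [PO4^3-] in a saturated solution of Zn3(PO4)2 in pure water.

Zn3(PO4)2(s) ⇌ 3 Zn^2+(aq) + 2 PO4^3-(aq)
Ksp = [Zn^2+]^3[PO4^3-]^2
Let s = molar solubility. Then [Zn^2+] = 3s and [PO4^3-] = 2s.
So Ksp = (3s)^3 × (2s)^2 = 108s^5
s^5 = 1.9 x 10^-32 / 108, so s = 1.77 × 10^-7 M
[PO4^3-] = 2s = 3.5 × 10^-7 M

[PO4^3-] ≈ 3.5e-7 M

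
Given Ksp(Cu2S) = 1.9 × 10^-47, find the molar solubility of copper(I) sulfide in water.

Cu2S(s) ⇌ 2 Cu^+ + S^2-
Ksp = [Cu^+]^2[S^2-]
Let s = molar solubility. Then [Cu^+] = 2s and [S^2-] = s.
Substituting: Ksp = (2s)^2s = 4s^3
Solving, s = (1.9 × 10^-47/4)^(1/3) = 1.7 × 10^-16 M

1.7 × 10^-16 M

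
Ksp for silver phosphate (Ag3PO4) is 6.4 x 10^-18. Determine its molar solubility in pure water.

s = 2.2 × 10^-5 M

Ag3PO4(s) ⇌ 3 Ag^+(aq) + PO4^3-(aq)
Ksp = [Ag^+]^3[PO4^3-]
With molar solubility s: [Ag^+] = 3s, [PO4^3-] = s.
Substituting: Ksp = (3s)^3s = 27s^4
Solving, s = (6.4 x 10^-18/27)^(1/4) = 2.2 × 10^-5 M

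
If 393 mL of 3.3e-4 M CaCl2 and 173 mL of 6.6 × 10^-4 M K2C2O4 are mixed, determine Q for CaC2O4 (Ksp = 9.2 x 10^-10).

Q ≈ 4.6 × 10^-8

Total volume = 393 + 173 = 566 mL.
[Ca^2+] = 3.3 x 10^-4 × (393/566) = 2.29 x 10^-4 M
[C2O4^2-] = 6.6 x 10^-4 × (173/566) = 2.02 × 10^-4 M
CaC2O4(s) ⇌ Ca^2+ + C2O4^2-, so Q = [Ca^2+][C2O4^2-]
Q = (2.29 x 10^-4)(2.02 × 10^-4) = 4.6 x 10^-8
Q > Ksp, so CaC2O4 will precipitate.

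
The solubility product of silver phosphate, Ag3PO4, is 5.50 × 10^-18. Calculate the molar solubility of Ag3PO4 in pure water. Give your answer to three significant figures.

2.12e-5 M

Ag3PO4(s) <=> 3 Ag^+(aq) + PO4^3-(aq)
Ksp = [Ag^+]^3[PO4^3-]
If s mol/L of Ag3PO4 dissolves, [Ag^+] = 3s and [PO4^3-] = s.
Substituting: Ksp = (3s)^3s = 27s^4
Solving, s = (5.50 × 10^-18/27)^(1/4) = 2.12 × 10^-5 M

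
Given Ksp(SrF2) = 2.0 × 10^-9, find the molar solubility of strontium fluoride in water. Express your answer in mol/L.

s ≈ 7.9 x 10^-4 M

SrF2(s) <=> Sr^2+(aq) + 2 F^-(aq)
Ksp = [Sr^2+][F^-]^2
For each mole of SrF2 that dissolves: [Sr^2+] = s, [F^-] = 2s.
So Ksp = s × (2s)^2 = 4s^3
Solving, s = (2.0 × 10^-9/4)^(1/3) = 7.9 × 10^-4 M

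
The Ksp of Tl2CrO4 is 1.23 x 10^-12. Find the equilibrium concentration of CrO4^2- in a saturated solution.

[CrO4^2-] ≈ 6.75e-5 M

Tl2CrO4(s) <=> 2 Tl^+(aq) + CrO4^2-(aq)
Ksp = [Tl^+]^2[CrO4^2-]
If s mol/L of Tl2CrO4 dissolves, [Tl^+] = 2s and [CrO4^2-] = s.
Substituting: Ksp = (2s)^2s = 4s^3
Solving, s = (1.23 x 10^-12/4)^(1/3) = 6.750 x 10^-5 M
[CrO4^2-] = s = 6.75 × 10^-5 M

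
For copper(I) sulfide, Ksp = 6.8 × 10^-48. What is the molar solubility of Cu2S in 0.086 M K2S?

s = 4.4 x 10^-24 M

Cu2S(s) ⇌ 2 Cu^+ + S^2-
Ksp = [Cu^+]^2[S^2-]
Let s = moles of Cu2S that dissolve per litre. [Cu^+] = 2s, [S^2-] = 0.086 + s ≈ 0.086 (common-ion effect: S^2- is already 0.086 M).
Ksp ≈ (2s)^2 × 0.086
s = 4.4 × 10^-24 M
Check: s = 4.4 × 10^-24 ≪ 0.086, so the approximation is valid.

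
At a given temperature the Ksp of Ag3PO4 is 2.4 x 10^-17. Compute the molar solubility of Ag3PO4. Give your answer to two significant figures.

s = 3.1 × 10^-5 M

Ag3PO4(s) <=> 3 Ag^+ + PO4^3-
Ksp = [Ag^+]^3[PO4^3-]
For each mole of Ag3PO4 that dissolves: [Ag^+] = 3s, [PO4^3-] = s.
So Ksp = (3s)^3 × s = 27s^4
s^4 = 2.4 x 10^-17 / 27, so s = 3.1 x 10^-5 M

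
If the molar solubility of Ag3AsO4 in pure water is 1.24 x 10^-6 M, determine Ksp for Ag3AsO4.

Ag3AsO4(s) ⇌ 3 Ag^+ + AsO4^3-
For each mole of Ag3AsO4 that dissolves: [Ag^+] = 3s, [AsO4^3-] = s.
Ksp = [Ag^+]^3[AsO4^3-]
Substituting: Ksp = (3s)^3s = 27s^4
With s = 1.24 × 10^-6: Ksp = 6.38 × 10^-23

6.38e-23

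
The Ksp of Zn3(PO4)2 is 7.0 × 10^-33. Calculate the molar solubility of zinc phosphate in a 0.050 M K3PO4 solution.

Zn3(PO4)2(s) ⇌ 3 Zn^2+ + 2 PO4^3-
Ksp = [Zn^2+]^3[PO4^3-]^2
Let s = moles of Zn3(PO4)2 that dissolve per litre. [Zn^2+] = 3s, [PO4^3-] = 0.050 + 2s ≈ 0.050 (since PO4^3- from K3PO4 dominates).
Ksp ≈ (3s)^3 × (0.050)^2
s = 4.7 × 10^-11 M
Check: 2s = 9.4 × 10^-11 ≪ 0.050, so the approximation is valid.

s ≈ 4.7e-11 M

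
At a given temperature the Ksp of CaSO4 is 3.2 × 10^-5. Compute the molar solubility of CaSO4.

CaSO4(s) <=> Ca^2+ + SO4^2-
Ksp = [Ca^2+][SO4^2-]
For each mole of CaSO4 that dissolves: [Ca^2+] = s, [SO4^2-] = s.
Ksp = (s)(s) = s^2
s = (3.2 × 10^-5)^(1/2) = 5.7 x 10^-3 M

5.7e-3 M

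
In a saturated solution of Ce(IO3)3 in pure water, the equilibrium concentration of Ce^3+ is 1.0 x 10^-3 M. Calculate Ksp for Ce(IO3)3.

Ce(IO3)3(s) ⇌ Ce^3+ + 3 IO3^-
Stoichiometry gives [IO3^-] = (3/1)[Ce^3+] = 3.00 x 10^-3 M.
Ksp = [Ce^3+][IO3^-]^3
Ksp = 1.0 × 10^-3 × (3.00 x 10^-3)^3 = 2.7 × 10^-11

Ksp = 2.7e-11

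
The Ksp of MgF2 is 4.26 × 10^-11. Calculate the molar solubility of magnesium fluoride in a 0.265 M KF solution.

s = 6.07 × 10^-10 M

MgF2(s) ⇌ Mg^2+ + 2 F^-
Ksp = [Mg^2+][F^-]^2
Let s be the molar solubility in this solution. [Mg^2+] = s, [F^-] = 0.265 + 2s ≈ 0.265 (since F^- from KF dominates).
Ksp ≈ s × (0.265)^2
s = 6.07 x 10^-10 M
Check: 2s = 1.2 × 10^-9 ≪ 0.265, so the approximation is valid.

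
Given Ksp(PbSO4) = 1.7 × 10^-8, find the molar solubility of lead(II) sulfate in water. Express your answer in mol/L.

s ≈ 1.3 × 10^-4 M

PbSO4(s) <=> Pb^2+ + SO4^2-
Ksp = [Pb^2+][SO4^2-]
If s mol/L of PbSO4 dissolves, [Pb^2+] = s and [SO4^2-] = s.
Ksp = s × s = s^2
s = √(1.7 × 10^-8) = 1.3 × 10^-4 M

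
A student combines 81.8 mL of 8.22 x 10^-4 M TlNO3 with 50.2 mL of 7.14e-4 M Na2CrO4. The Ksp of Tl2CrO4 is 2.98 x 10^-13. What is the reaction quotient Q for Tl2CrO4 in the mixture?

Q ≈ 7.05 x 10^-11

Total volume = 81.8 + 50.2 = 132 mL.
[Tl^+] = 8.22 x 10^-4 × (81.8/132) = 5.094 × 10^-4 M
[CrO4^2-] = 7.14 × 10^-4 × (50.2/132) = 2.715 × 10^-4 M
Tl2CrO4(s) ⇌ 2 Tl^+ + CrO4^2-, so Q = [Tl^+]^2[CrO4^2-]
Q = (5.094 × 10^-4)^2(2.715 × 10^-4) = 7.05 × 10^-11
Q > Ksp, so Tl2CrO4 will precipitate.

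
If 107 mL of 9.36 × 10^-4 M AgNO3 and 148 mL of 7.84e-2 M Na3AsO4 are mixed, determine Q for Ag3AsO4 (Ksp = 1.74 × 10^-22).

Q = 2.76 x 10^-12

Total volume = 107 + 148 = 255 mL.
[Ag^+] = 9.36 × 10^-4 × (107/255) = 3.928 × 10^-4 M
[AsO4^3-] = 7.84 × 10^-2 × (148/255) = 4.550 × 10^-2 M
Ag3AsO4(s) <=> 3 Ag^+ + AsO4^3-, so Q = [Ag^+]^3[AsO4^3-]
Q = (3.928 × 10^-4)^3(4.550 × 10^-2) = 2.76 x 10^-12
Q > Ksp, so Ag3AsO4 will precipitate.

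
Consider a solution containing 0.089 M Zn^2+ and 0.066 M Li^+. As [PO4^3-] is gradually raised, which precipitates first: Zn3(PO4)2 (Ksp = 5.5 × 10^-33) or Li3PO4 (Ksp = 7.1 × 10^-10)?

Zn3(PO4)2

Each salt begins to precipitate when Q = Ksp, i.e. when [PO4^3-] reaches its threshold.
For Zn3(PO4)2: 5.5 × 10^-33 = (0.089)^3 × [PO4^3-]^2  ⇒  [PO4^3-] = 2.8 x 10^-15 M.
For Li3PO4: 7.1 × 10^-10 = (0.066)^3 × [PO4^3-]  ⇒  [PO4^3-] = 2.5 × 10^-6 M.
The salt with the lower threshold [PO4^3-] precipitates first: Zn3(PO4)2.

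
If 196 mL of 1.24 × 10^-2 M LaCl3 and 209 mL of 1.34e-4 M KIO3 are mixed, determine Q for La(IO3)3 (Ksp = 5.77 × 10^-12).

Total volume = 196 + 209 = 405 mL.
[La^3+] = 1.24 x 10^-2 × (196/405) = 6.001 × 10^-3 M
[IO3^-] = 1.34 × 10^-4 × (209/405) = 6.915 x 10^-5 M
La(IO3)3(s) ⇌ La^3+(aq) + 3 IO3^-(aq), so Q = [La^3+][IO3^-]^3
Q = (6.001 × 10^-3)(6.915 x 10^-5)^3 = 1.98 x 10^-15
Q < Ksp, so no precipitate of La(IO3)3 forms.

1.98 x 10^-15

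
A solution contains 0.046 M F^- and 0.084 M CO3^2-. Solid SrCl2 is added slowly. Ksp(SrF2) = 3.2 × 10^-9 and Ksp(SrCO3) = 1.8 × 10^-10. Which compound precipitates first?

Precipitation of each salt starts when its ion product equals its Ksp.
For SrF2: 3.2 × 10^-9 = (0.046)^2 × [Sr^2+]  ⇒  [Sr^2+] = 1.5 x 10^-6 M.
For SrCO3: 1.8 × 10^-10 = 0.084 × [Sr^2+]  ⇒  [Sr^2+] = 2.1 x 10^-9 M.
The salt with the lower threshold [Sr^2+] precipitates first: SrCO3.

SrCO3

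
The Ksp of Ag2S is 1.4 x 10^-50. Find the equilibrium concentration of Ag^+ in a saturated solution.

3.0 × 10^-17 M

Ag2S(s) <=> 2 Ag^+ + S^2-
Ksp = [Ag^+]^2[S^2-]
For each mole of Ag2S that dissolves: [Ag^+] = 2s, [S^2-] = s.
Substituting: Ksp = (2s)^2s = 4s^3
s = (1.4 x 10^-50 / 4)^(1/3) = 1.52 x 10^-17 M
[Ag^+] = 2s = 3.0 x 10^-17 M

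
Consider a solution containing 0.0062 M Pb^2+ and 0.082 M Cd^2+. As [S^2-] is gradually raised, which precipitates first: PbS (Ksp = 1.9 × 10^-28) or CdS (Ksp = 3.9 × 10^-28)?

Each salt begins to precipitate when Q = Ksp, i.e. when [S^2-] reaches its threshold.
For PbS: 1.9 × 10^-28 = 0.0062 × [S^2-]  ⇒  [S^2-] = 3.1 × 10^-26 M.
For CdS: 3.9 × 10^-28 = 0.082 × [S^2-]  ⇒  [S^2-] = 4.8 × 10^-27 M.
The salt with the lower threshold [S^2-] precipitates first: CdS.

CdS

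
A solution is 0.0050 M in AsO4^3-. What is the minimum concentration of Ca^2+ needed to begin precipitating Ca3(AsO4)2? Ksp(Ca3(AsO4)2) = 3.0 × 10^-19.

Ca3(AsO4)2(s) ⇌ 3 Ca^2+(aq) + 2 AsO4^3-(aq)
Ksp = [Ca^2+]^3[AsO4^3-]^2
Precipitation begins when Q = Ksp. With [AsO4^3-] = 0.0050 M:
3.0 × 10^-19 = (0.0050)^2 × [Ca^2+]^3
[Ca^2+] = (3.0 × 10^-19 / 2.50 × 10^-5)^(1/3) = 2.3 x 10^-5 M

[Ca^2+] = 2.3 x 10^-5 M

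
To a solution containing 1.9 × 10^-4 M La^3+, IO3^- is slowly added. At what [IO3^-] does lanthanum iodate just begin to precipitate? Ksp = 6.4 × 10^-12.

La(IO3)3(s) ⇌ La^3+(aq) + 3 IO3^-(aq)
Ksp = [La^3+][IO3^-]^3
Precipitation begins when Q = Ksp. With [La^3+] = 1.9 × 10^-4 M:
6.4 × 10^-12 = (1.9 × 10^-4) × [IO3^-]^3
[IO3^-] = (6.4 × 10^-12 / 1.9 × 10^-4)^(1/3) = 3.2 × 10^-3 M

[IO3^-] ≈ 3.2e-3 M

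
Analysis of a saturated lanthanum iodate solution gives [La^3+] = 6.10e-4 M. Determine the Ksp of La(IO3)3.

Ksp ≈ 3.74 × 10^-12

La(IO3)3(s) ⇌ La^3+(aq) + 3 IO3^-(aq)
Stoichiometry gives [IO3^-] = (3/1)[La^3+] = 1.830 × 10^-3 M.
Ksp = [La^3+][IO3^-]^3
Ksp = 6.10 × 10^-4 × (1.830 x 10^-3)^3 = 3.74 × 10^-12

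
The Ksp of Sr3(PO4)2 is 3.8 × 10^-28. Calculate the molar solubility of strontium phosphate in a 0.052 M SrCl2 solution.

8.2 × 10^-13 M

Sr3(PO4)2(s) ⇌ 3 Sr^2+ + 2 PO4^3-
Ksp = [Sr^2+]^3[PO4^3-]^2
Let s = moles of Sr3(PO4)2 that dissolve per litre. [Sr^2+] = 0.052 + 3s ≈ 0.052, [PO4^3-] = 2s (Ksp is small, so little additional dissolves).
Ksp ≈ (0.052)^3 × (2s)^2
s = 8.2 × 10^-13 M
Check: 3s = 2.5 × 10^-12 ≪ 0.052, so the approximation is valid.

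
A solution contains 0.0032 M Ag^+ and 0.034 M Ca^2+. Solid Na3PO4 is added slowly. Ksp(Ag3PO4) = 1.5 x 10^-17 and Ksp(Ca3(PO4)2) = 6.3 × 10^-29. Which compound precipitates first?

Ca3(PO4)2

Precipitation of each salt starts when its ion product equals its Ksp.
For Ag3PO4: 1.5 x 10^-17 = (0.0032)^3 × [PO4^3-]  ⇒  [PO4^3-] = 4.6 × 10^-10 M.
For Ca3(PO4)2: 6.3 × 10^-29 = (0.034)^3 × [PO4^3-]^2  ⇒  [PO4^3-] = 1.3 x 10^-12 M.
The salt with the lower threshold [PO4^3-] precipitates first: Ca3(PO4)2.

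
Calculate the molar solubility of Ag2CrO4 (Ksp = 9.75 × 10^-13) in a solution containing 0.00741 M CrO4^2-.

Ag2CrO4(s) ⇌ 2 Ag^+ + CrO4^2-
Ksp = [Ag^+]^2[CrO4^2-]
Let s = moles of Ag2CrO4 that dissolve per litre. [Ag^+] = 2s, [CrO4^2-] = 0.00741 + s ≈ 0.00741 (since the CrO4^2- already present dominates).
Ksp ≈ (2s)^2 × 0.00741
s = 5.74 × 10^-6 M
Check: s = 5.7 × 10^-6 ≪ 0.00741, so the approximation is valid.

5.74 × 10^-6 M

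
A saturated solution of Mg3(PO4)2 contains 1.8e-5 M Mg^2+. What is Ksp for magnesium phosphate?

8.4 x 10^-25

Mg3(PO4)2(s) ⇌ 3 Mg^2+ + 2 PO4^3-
Stoichiometry gives [PO4^3-] = (2/3)[Mg^2+] = 1.20 × 10^-5 M.
Ksp = [Mg^2+]^3[PO4^3-]^2
Ksp = (1.8 × 10^-5)^3 × (1.20 × 10^-5)^2 = 8.4 × 10^-25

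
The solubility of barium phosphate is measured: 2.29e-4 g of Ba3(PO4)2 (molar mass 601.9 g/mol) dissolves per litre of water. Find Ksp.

Molar solubility s = (2.29 × 10^-4 g/L) / (601.9 g/mol) = 3.805 × 10^-7 M.
Ba3(PO4)2(s) <=> 3 Ba^2+(aq) + 2 PO4^3-(aq)
With molar solubility s: [Ba^2+] = 3s, [PO4^3-] = 2s.
Ksp = [Ba^2+]^3[PO4^3-]^2
So Ksp = (3s)^3 × (2s)^2 = 108s^5
Ksp = 108 × (3.805 × 10^-7)^5 = 8.61 x 10^-31

8.61 × 10^-31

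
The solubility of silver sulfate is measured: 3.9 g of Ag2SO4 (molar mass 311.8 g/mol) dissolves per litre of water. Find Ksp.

Molar solubility s = (3.9 g/L) / (311.8 g/mol) = 1.25 × 10^-2 M.
Ag2SO4(s) ⇌ 2 Ag^+(aq) + SO4^2-(aq)
If s mol/L of Ag2SO4 dissolves, [Ag^+] = 2s and [SO4^2-] = s.
Ksp = [Ag^+]^2[SO4^2-]
Substituting: Ksp = (2s)^2s = 4s^3
Ksp = 4 × (1.25 x 10^-2)^3 = 7.8 × 10^-6

Ksp ≈ 7.8 × 10^-6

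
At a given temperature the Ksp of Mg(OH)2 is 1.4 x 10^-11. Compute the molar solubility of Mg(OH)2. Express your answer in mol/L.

Mg(OH)2(s) ⇌ Mg^2+(aq) + 2 OH^-(aq)
Ksp = [Mg^2+][OH^-]^2
For each mole of Mg(OH)2 that dissolves: [Mg^2+] = s, [OH^-] = 2s.
So Ksp = s × (2s)^2 = 4s^3
s = (1.4 x 10^-11 / 4)^(1/3) = 1.5 x 10^-4 M

s ≈ 1.5e-4 M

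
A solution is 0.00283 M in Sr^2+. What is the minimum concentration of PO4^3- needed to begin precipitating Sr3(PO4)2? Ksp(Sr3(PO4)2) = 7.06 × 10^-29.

Sr3(PO4)2(s) ⇌ 3 Sr^2+ + 2 PO4^3-
Ksp = [Sr^2+]^3[PO4^3-]^2
Precipitation begins when Q = Ksp. With [Sr^2+] = 0.00283 M:
7.06 × 10^-29 = (0.00283)^3 × [PO4^3-]^2
[PO4^3-] = (7.06 × 10^-29 / 2.267 × 10^-8)^(1/2) = 5.58 × 10^-11 M

[PO4^3-] = 5.58 × 10^-11 M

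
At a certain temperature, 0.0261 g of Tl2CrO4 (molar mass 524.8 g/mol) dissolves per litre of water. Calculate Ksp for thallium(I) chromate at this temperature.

4.92e-13

Molar solubility s = (2.61 × 10^-2 g/L) / (524.8 g/mol) = 4.973 × 10^-5 M.
Tl2CrO4(s) ⇌ 2 Tl^+(aq) + CrO4^2-(aq)
Let s = molar solubility. Then [Tl^+] = 2s and [CrO4^2-] = s.
Ksp = [Tl^+]^2[CrO4^2-]
So Ksp = (2s)^2 × s = 4s^3
With s = 4.973 x 10^-5: Ksp = 4.92 × 10^-13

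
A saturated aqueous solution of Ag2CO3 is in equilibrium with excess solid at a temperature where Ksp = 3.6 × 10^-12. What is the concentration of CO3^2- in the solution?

9.7 × 10^-5 M

Ag2CO3(s) ⇌ 2 Ag^+ + CO3^2-
Ksp = [Ag^+]^2[CO3^2-]
Let s = molar solubility. Then [Ag^+] = 2s and [CO3^2-] = s.
Ksp = (2s)^2s = 4s^3
s^3 = 3.6 × 10^-12 / 4, so s = 9.65 x 10^-5 M
[CO3^2-] = s = 9.7 × 10^-5 M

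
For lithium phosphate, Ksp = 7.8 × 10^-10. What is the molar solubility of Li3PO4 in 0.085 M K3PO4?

7.0 × 10^-4 M

Li3PO4(s) ⇌ 3 Li^+ + PO4^3-
Ksp = [Li^+]^3[PO4^3-]
If s mol/L dissolves here, [Li^+] = 3s, [PO4^3-] = 0.085 + s ≈ 0.085 (common-ion effect: PO4^3- is already 0.085 M).
Ksp ≈ (3s)^3 × 0.085
s = 7.0 × 10^-4 M
Check: s = 7.0 x 10^-4 ≪ 0.085, so the approximation is valid.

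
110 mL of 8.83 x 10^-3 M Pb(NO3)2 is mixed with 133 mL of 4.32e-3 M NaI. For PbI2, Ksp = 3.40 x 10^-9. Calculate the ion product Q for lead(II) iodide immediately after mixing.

Q ≈ 2.23e-8

Total volume = 110 + 133 = 243 mL.
[Pb^2+] = 8.83 × 10^-3 × (110/243) = 3.997 × 10^-3 M
[I^-] = 4.32 × 10^-3 × (133/243) = 2.364 × 10^-3 M
PbI2(s) <=> Pb^2+ + 2 I^-, so Q = [Pb^2+][I^-]^2
Q = (3.997 x 10^-3)(2.364 x 10^-3)^2 = 2.23 × 10^-8
Q > Ksp, so PbI2 will precipitate.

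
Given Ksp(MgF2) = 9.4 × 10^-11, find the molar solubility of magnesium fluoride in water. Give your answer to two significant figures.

MgF2(s) ⇌ Mg^2+ + 2 F^-
Ksp = [Mg^2+][F^-]^2
If s mol/L of MgF2 dissolves, [Mg^2+] = s and [F^-] = 2s.
Substituting: Ksp = s(2s)^2 = 4s^3
s = (9.4 × 10^-11 / 4)^(1/3) = 2.9 × 10^-4 M

2.9 × 10^-4 M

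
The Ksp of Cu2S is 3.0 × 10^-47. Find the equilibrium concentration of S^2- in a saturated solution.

Cu2S(s) ⇌ 2 Cu^+ + S^2-
Ksp = [Cu^+]^2[S^2-]
With molar solubility s: [Cu^+] = 2s, [S^2-] = s.
So Ksp = (2s)^2 × s = 4s^3
s = (3.0 × 10^-47 / 4)^(1/3) = 1.96 x 10^-16 M
[S^2-] = s = 2.0 x 10^-16 M

[S^2-] = 2.0 x 10^-16 M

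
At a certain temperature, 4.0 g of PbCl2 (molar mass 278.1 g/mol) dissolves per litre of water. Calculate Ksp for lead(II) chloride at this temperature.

1.2 × 10^-5

Molar solubility s = (4.0 g/L) / (278.1 g/mol) = 1.44 x 10^-2 M.
PbCl2(s) <=> Pb^2+ + 2 Cl^-
With molar solubility s: [Pb^2+] = s, [Cl^-] = 2s.
Ksp = [Pb^2+][Cl^-]^2
So Ksp = s × (2s)^2 = 4s^3
With s = 1.44 × 10^-2: Ksp = 1.2 × 10^-5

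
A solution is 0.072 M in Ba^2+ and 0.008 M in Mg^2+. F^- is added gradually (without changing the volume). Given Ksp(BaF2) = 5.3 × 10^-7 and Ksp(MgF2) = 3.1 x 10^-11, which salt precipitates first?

Precipitation of each salt starts when its ion product equals its Ksp.
For BaF2: 5.3 × 10^-7 = 0.072 × [F^-]^2  ⇒  [F^-] = 2.7 x 10^-3 M.
For MgF2: 3.1 x 10^-11 = 0.008 × [F^-]^2  ⇒  [F^-] = 6.2 x 10^-5 M.
The salt with the lower threshold [F^-] precipitates first: MgF2.

MgF2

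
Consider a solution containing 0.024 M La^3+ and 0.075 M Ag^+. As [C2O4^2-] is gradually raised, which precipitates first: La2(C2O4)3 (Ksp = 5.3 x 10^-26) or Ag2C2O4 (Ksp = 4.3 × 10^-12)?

Each salt begins to precipitate when Q = Ksp, i.e. when [C2O4^2-] reaches its threshold.
For La2(C2O4)3: 5.3 x 10^-26 = (0.024)^2 × [C2O4^2-]^3  ⇒  [C2O4^2-] = 4.5 × 10^-8 M.
For Ag2C2O4: 4.3 × 10^-12 = (0.075)^2 × [C2O4^2-]  ⇒  [C2O4^2-] = 7.6 × 10^-10 M.
The salt with the lower threshold [C2O4^2-] precipitates first: Ag2C2O4.

Ag2C2O4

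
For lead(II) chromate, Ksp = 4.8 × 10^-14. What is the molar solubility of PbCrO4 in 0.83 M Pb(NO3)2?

5.8 × 10^-14 M

PbCrO4(s) ⇌ Pb^2+(aq) + CrO4^2-(aq)
Ksp = [Pb^2+][CrO4^2-]
Let s = moles of PbCrO4 that dissolve per litre. [Pb^2+] = 0.83 + s ≈ 0.83, [CrO4^2-] = s (since Pb^2+ from Pb(NO3)2 dominates).
Ksp ≈ 0.83 × s
s = 5.8 × 10^-14 M
Check: s = 5.8 x 10^-14 ≪ 0.83, so the approximation is valid.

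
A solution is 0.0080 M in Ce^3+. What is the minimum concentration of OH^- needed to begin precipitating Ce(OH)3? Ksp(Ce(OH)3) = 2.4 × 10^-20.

1.4e-6 M

Ce(OH)3(s) ⇌ Ce^3+ + 3 OH^-
Ksp = [Ce^3+][OH^-]^3
Precipitation begins when Q = Ksp. With [Ce^3+] = 0.0080 M:
2.4 × 10^-20 = (0.0080) × [OH^-]^3
[OH^-] = (2.4 × 10^-20 / 8.0 x 10^-3)^(1/3) = 1.4 x 10^-6 M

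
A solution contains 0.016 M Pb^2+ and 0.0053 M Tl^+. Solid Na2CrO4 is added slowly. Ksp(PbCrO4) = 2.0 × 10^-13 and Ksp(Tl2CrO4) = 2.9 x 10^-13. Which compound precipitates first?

Each salt begins to precipitate when Q = Ksp, i.e. when [CrO4^2-] reaches its threshold.
For PbCrO4: 2.0 × 10^-13 = 0.016 × [CrO4^2-]  ⇒  [CrO4^2-] = 1.3 × 10^-11 M.
For Tl2CrO4: 2.9 x 10^-13 = (0.0053)^2 × [CrO4^2-]  ⇒  [CrO4^2-] = 1.0 × 10^-8 M.
The salt with the lower threshold [CrO4^2-] precipitates first: PbCrO4.

PbCrO4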